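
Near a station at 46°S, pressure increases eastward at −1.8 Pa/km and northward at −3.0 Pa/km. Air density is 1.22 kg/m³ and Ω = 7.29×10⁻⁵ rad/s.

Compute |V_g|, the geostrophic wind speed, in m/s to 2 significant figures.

27 m/s

Coriolis parameter at 46°S:
f = 2Ω sin φ = 2 × 7.29×10⁻⁵ × sin 46° = 1.05×10⁻⁴ s⁻¹
In the Southern Hemisphere f is negative: f = −1.05×10⁻⁴ s⁻¹.
Component geostrophic relations (x east, y north):
u_g = −(1/(fρ)) ∂P/∂y,  v_g = (1/(fρ)) ∂P/∂x
u_g = −(−3.0×10⁻³)/(−1.05×10⁻⁴ × 1.22) = −23.4 m/s;  v_g = (−1.8×10⁻³)/(−1.05×10⁻⁴ × 1.22) = 14.1 m/s
|V_g| = √(u_g² + v_g²) = 27.3 m/s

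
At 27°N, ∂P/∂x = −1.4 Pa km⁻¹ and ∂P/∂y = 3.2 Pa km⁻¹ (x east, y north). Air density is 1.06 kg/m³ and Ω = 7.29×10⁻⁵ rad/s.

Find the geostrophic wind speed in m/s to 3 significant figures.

Coriolis parameter at 27°N:
f = 2Ω sin φ = 2 × 7.29×10⁻⁵ × sin 27° = 6.62×10⁻⁵ s⁻¹
Component geostrophic relations (x east, y north):
u_g = −(1/(fρ)) ∂P/∂y,  v_g = (1/(fρ)) ∂P/∂x
u_g = −(3.2×10⁻³)/(6.62×10⁻⁵ × 1.06) = −45.6 m/s;  v_g = (−1.4×10⁻³)/(6.62×10⁻⁵ × 1.06) = −20.0 m/s
|V_g| = √(u_g² + v_g²) = 49.8 m/s

49.8 m/s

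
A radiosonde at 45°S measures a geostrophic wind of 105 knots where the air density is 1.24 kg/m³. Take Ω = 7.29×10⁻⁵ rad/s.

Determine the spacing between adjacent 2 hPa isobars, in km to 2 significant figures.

29 km

Coriolis parameter at 45°S:
f = 2Ω sin φ = 2 × 7.29×10⁻⁵ × sin 45° = 1.03×10⁻⁴ s⁻¹
Wind speed in SI: 105 knots = 54.0 m/s
Geostrophic balance rearranged: |∂P/∂n| = f ρ V_g
|∂P/∂n| = 1.03×10⁻⁴ × 1.24 × 54.0 = 6.91×10⁻³ Pa/m
Isobar spacing: Δn = ΔP/|∂P/∂n| = 200 Pa / 6.91×10⁻³ Pa/m = 28963 m ≈ 29 km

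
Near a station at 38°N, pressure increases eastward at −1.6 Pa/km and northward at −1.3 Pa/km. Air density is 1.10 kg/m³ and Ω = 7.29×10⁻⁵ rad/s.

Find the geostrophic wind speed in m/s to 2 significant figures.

21 m/s

Coriolis parameter at 38°N:
f = 2Ω sin φ = 2 × 7.29×10⁻⁵ × sin 38° = 8.98×10⁻⁵ s⁻¹
Component geostrophic relations (x east, y north):
u_g = −(1/(fρ)) ∂P/∂y,  v_g = (1/(fρ)) ∂P/∂x
u_g = −(−1.3×10⁻³)/(8.98×10⁻⁵ × 1.10) = 13.2 m/s;  v_g = (−1.6×10⁻³)/(8.98×10⁻⁵ × 1.10) = −16.2 m/s
|V_g| = √(u_g² + v_g²) = 20.9 m/s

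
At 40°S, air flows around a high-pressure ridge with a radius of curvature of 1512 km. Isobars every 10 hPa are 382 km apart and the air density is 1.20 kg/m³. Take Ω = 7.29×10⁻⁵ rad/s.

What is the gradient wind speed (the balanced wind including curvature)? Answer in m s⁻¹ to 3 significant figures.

Coriolis parameter at 40°S:
f = 2Ω sin φ = 2 × 7.29×10⁻⁵ × sin 40° = 9.37×10⁻⁵ s⁻¹
Pressure gradient: |∂P/∂n| = 1000 Pa / 382000 m = 2.62×10⁻³ Pa/m
Geostrophic speed: V_g = |∂P/∂n|/(fρ) = 2.62×10⁻³/(9.37×10⁻⁵ × 1.20) = 23.3 m/s
Around a high, pressure-gradient force acts outward with centrifugal, so Coriolis balances both:
fV = (1/ρ)|∂P/∂n| + V²/R  →  V² − fR·V + fR·V_g = 0
With fR = 9.37×10⁻⁵ × 1512×10³ m = 142 m/s:
V = [fR − √((fR)² − 4 fR V_g)]/2 = [142 − √(142² − 4×142×23.3)]/2 = 29.4 m/s
Supergeostrophic (V > V_g = 23.3 m/s), as expected around a high.

29.4 m s⁻¹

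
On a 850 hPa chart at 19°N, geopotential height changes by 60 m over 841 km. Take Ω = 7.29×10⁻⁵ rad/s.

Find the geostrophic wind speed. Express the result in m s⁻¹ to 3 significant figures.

Coriolis parameter at 19°N:
f = 2Ω sin φ = 2 × 7.29×10⁻⁵ × sin 19° = 4.75×10⁻⁵ s⁻¹
Height gradient: |∂Z/∂n| = 60 m / 841000 m = 7.13×10⁻⁵
On a pressure surface, geostrophic balance gives V_g = (g/f)|∂Z/∂n|:
V_g = 9.81 × 7.13×10⁻⁵ / 4.75×10⁻⁵ = 14.7 m/s

14.7 m s⁻¹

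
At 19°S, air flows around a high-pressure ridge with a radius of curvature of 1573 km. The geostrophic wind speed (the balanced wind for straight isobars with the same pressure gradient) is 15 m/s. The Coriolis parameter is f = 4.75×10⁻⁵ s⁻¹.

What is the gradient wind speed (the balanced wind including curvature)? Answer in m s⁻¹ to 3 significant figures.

20.8 m s⁻¹

Around a high, pressure-gradient force acts outward with centrifugal, so Coriolis balances both:
fV = (1/ρ)|∂P/∂n| + V²/R  →  V² − fR·V + fR·V_g = 0
With fR = 4.75×10⁻⁵ × 1573×10³ m = 74.7 m/s:
V = [fR − √((fR)² − 4 fR V_g)]/2 = [74.7 − √(74.7² − 4×74.7×15)]/2 = 20.8 m/s
Supergeostrophic (V > V_g = 15 m/s), as expected around a high.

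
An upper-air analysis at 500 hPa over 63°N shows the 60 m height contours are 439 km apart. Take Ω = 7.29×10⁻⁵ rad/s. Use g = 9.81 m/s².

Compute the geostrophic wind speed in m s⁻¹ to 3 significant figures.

10.3 m s⁻¹

Coriolis parameter at 63°N:
f = 2Ω sin φ = 2 × 7.29×10⁻⁵ × sin 63° = 1.30×10⁻⁴ s⁻¹
Height gradient: |∂Z/∂n| = 60 m / 439000 m = 1.37×10⁻⁴
On a pressure surface, geostrophic balance gives V_g = (g/f)|∂Z/∂n|:
V_g = 9.81 × 1.37×10⁻⁴ / 1.30×10⁻⁴ = 10.3 m/s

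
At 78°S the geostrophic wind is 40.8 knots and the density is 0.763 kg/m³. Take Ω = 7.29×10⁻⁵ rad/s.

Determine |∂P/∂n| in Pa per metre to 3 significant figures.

2.28×10⁻³ Pa/m

Coriolis parameter at 78°S:
f = 2Ω sin φ = 2 × 7.29×10⁻⁵ × sin 78° = 1.43×10⁻⁴ s⁻¹
Wind speed in SI: 40.8 knots = 21.0 m/s
Geostrophic balance rearranged: |∂P/∂n| = f ρ V_g
|∂P/∂n| = 1.43×10⁻⁴ × 0.763 × 21.0 = 2.28×10⁻³ Pa/m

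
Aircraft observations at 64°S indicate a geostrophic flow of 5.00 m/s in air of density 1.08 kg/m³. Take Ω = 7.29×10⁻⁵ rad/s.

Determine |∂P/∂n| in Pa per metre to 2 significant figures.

Coriolis parameter at 64°S:
f = 2Ω sin φ = 2 × 7.29×10⁻⁵ × sin 64° = 1.31×10⁻⁴ s⁻¹
Geostrophic balance rearranged: |∂P/∂n| = f ρ V_g
|∂P/∂n| = 1.31×10⁻⁴ × 1.08 × 5.00 = 7.08×10⁻⁴ Pa/m

7.1×10⁻⁴ Pa/m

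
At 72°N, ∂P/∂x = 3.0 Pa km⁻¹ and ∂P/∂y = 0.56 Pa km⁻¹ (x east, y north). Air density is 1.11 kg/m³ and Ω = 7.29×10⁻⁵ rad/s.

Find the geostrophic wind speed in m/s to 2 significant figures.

20 m/s

Coriolis parameter at 72°N:
f = 2Ω sin φ = 2 × 7.29×10⁻⁵ × sin 72° = 1.39×10⁻⁴ s⁻¹
Component geostrophic relations (x east, y north):
u_g = −(1/(fρ)) ∂P/∂y,  v_g = (1/(fρ)) ∂P/∂x
u_g = −(0.56×10⁻³)/(1.39×10⁻⁴ × 1.11) = −3.64 m/s;  v_g = (3.0×10⁻³)/(1.39×10⁻⁴ × 1.11) = 19.5 m/s
|V_g| = √(u_g² + v_g²) = 19.8 m/s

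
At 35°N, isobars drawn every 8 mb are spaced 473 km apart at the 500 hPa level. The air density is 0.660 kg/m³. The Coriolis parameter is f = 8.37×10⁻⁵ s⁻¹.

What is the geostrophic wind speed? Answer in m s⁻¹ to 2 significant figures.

31 m s⁻¹

Pressure gradient: |∂P/∂n| = 800 Pa / 473000 m = 1.69×10⁻³ Pa/m
Geostrophic balance (pressure-gradient force = Coriolis force):
V_g = (1/(fρ)) |∂P/∂n| = 1.69×10⁻³ / (8.37×10⁻⁵ × 0.660) = 30.6 m/s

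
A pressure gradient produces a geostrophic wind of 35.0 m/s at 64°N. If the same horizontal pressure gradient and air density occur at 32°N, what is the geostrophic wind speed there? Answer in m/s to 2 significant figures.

59 m/s

With the same pressure gradient and density, V_g ∝ 1/f ∝ 1/sin φ.
V₂ = V₁ · sin φ₁ / sin φ₂ = 35.0 × sin 64° / sin 32°
V₂ = 35.0 × 0.8988/0.5299 = 59 m/s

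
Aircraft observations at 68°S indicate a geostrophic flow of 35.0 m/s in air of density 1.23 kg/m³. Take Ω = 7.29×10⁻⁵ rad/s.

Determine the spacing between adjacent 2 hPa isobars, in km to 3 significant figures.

34.4 km

Coriolis parameter at 68°S:
f = 2Ω sin φ = 2 × 7.29×10⁻⁵ × sin 68° = 1.35×10⁻⁴ s⁻¹
Geostrophic balance rearranged: |∂P/∂n| = f ρ V_g
|∂P/∂n| = 1.35×10⁻⁴ × 1.23 × 35.0 = 5.82×10⁻³ Pa/m
Isobar spacing: Δn = ΔP/|∂P/∂n| = 200 Pa / 5.82×10⁻³ Pa/m = 34366 m ≈ 34.4 km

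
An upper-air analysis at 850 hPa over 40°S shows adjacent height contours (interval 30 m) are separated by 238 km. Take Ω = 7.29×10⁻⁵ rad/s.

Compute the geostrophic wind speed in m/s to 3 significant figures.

13.2 m/s

Coriolis parameter at 40°S:
f = 2Ω sin φ = 2 × 7.29×10⁻⁵ × sin 40° = 9.37×10⁻⁵ s⁻¹
Height gradient: |∂Z/∂n| = 30 m / 238000 m = 1.26×10⁻⁴
On a pressure surface, geostrophic balance gives V_g = (g/f)|∂Z/∂n|:
V_g = 9.81 × 1.26×10⁻⁴ / 9.37×10⁻⁵ = 13.2 m/s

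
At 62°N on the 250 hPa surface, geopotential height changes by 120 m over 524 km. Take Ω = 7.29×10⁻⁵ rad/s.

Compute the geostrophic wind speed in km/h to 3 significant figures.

Coriolis parameter at 62°N:
f = 2Ω sin φ = 2 × 7.29×10⁻⁵ × sin 62° = 1.29×10⁻⁴ s⁻¹
Height gradient: |∂Z/∂n| = 120 m / 524000 m = 2.29×10⁻⁴
On a pressure surface, geostrophic balance gives V_g = (g/f)|∂Z/∂n|:
V_g = 9.81 × 2.29×10⁻⁴ / 1.29×10⁻⁴ = 17.5 m/s
Converting: 17.5 m/s × 3.6 = 62.8 km/h

62.8 km/h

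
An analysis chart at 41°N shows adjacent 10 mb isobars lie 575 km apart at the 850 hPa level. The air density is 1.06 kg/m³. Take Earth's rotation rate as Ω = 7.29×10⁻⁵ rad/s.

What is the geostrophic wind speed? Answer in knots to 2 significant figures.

Coriolis parameter at 41°N:
f = 2Ω sin φ = 2 × 7.29×10⁻⁵ × sin 41° = 9.57×10⁻⁵ s⁻¹
Pressure gradient: |∂P/∂n| = 1000 Pa / 575000 m = 1.74×10⁻³ Pa/m
Geostrophic balance (pressure-gradient force = Coriolis force):
V_g = (1/(fρ)) |∂P/∂n| = 1.74×10⁻³ / (9.57×10⁻⁵ × 1.06) = 17.2 m/s
Converting: 17.2 m/s × 1.944 = 33 knots

33 knots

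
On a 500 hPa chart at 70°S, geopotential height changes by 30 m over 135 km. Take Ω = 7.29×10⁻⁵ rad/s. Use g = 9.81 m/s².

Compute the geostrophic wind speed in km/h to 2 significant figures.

57 km/h

Coriolis parameter at 70°S:
f = 2Ω sin φ = 2 × 7.29×10⁻⁵ × sin 70° = 1.37×10⁻⁴ s⁻¹
Height gradient: |∂Z/∂n| = 30 m / 135000 m = 2.22×10⁻⁴
On a pressure surface, geostrophic balance gives V_g = (g/f)|∂Z/∂n|:
V_g = 9.81 × 2.22×10⁻⁴ / 1.37×10⁻⁴ = 15.9 m/s
Converting: 15.9 m/s × 3.6 = 57 km/h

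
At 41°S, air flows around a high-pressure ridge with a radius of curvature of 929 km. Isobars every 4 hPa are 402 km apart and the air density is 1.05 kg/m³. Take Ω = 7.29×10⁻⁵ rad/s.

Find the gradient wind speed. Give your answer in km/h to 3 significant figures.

Coriolis parameter at 41°S:
f = 2Ω sin φ = 2 × 7.29×10⁻⁵ × sin 41° = 9.57×10⁻⁵ s⁻¹
Pressure gradient: |∂P/∂n| = 400 Pa / 402000 m = 9.95×10⁻⁴ Pa/m
Geostrophic speed: V_g = |∂P/∂n|/(fρ) = 9.95×10⁻⁴/(9.57×10⁻⁵ × 1.05) = 9.91 m/s
Around a high, pressure-gradient force acts outward with centrifugal, so Coriolis balances both:
fV = (1/ρ)|∂P/∂n| + V²/R  →  V² − fR·V + fR·V_g = 0
With fR = 9.57×10⁻⁵ × 929×10³ m = 88.9 m/s:
V = [fR − √((fR)² − 4 fR V_g)]/2 = [88.9 − √(88.9² − 4×88.9×9.91)]/2 = 11.4 m/s
Supergeostrophic (V > V_g = 9.91 m/s), as expected around a high.
Converting: 11.4 m/s × 3.6 = 40.9 km/h

40.9 km/h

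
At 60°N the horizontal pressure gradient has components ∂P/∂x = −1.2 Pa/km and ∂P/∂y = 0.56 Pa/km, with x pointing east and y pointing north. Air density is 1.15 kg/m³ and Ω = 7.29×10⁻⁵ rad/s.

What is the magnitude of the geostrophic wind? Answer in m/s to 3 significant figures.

Coriolis parameter at 60°N:
f = 2Ω sin φ = 2 × 7.29×10⁻⁵ × sin 60° = 1.26×10⁻⁴ s⁻¹
Component geostrophic relations (x east, y north):
u_g = −(1/(fρ)) ∂P/∂y,  v_g = (1/(fρ)) ∂P/∂x
u_g = −(0.56×10⁻³)/(1.26×10⁻⁴ × 1.15) = −3.86 m/s;  v_g = (−1.2×10⁻³)/(1.26×10⁻⁴ × 1.15) = −8.26 m/s
|V_g| = √(u_g² + v_g²) = 9.12 m/s

9.12 m/s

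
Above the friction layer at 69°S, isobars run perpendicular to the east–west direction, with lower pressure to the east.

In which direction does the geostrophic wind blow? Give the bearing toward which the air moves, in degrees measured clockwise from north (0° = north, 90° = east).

000°

The pressure-gradient force points toward the east (bearing 090°).
Geostrophic balance: in the Southern Hemisphere the Coriolis force deflects motion to the left, so the geostrophic wind blows 90° to the left of the pressure-gradient force (low pressure on the right).
Rotating 090° by 90° counterclockwise gives 000° — the wind blows toward the north.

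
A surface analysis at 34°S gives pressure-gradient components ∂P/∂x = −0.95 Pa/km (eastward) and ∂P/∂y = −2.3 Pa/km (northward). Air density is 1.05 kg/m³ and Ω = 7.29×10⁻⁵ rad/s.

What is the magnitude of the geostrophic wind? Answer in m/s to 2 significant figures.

Coriolis parameter at 34°S:
f = 2Ω sin φ = 2 × 7.29×10⁻⁵ × sin 34° = 8.15×10⁻⁵ s⁻¹
In the Southern Hemisphere f is negative: f = −8.15×10⁻⁵ s⁻¹.
Component geostrophic relations (x east, y north):
u_g = −(1/(fρ)) ∂P/∂y,  v_g = (1/(fρ)) ∂P/∂x
u_g = −(−2.3×10⁻³)/(−8.15×10⁻⁵ × 1.05) = −26.9 m/s;  v_g = (−0.95×10⁻³)/(−8.15×10⁻⁵ × 1.05) = 11.1 m/s
|V_g| = √(u_g² + v_g²) = 29.1 m/s

29 m/s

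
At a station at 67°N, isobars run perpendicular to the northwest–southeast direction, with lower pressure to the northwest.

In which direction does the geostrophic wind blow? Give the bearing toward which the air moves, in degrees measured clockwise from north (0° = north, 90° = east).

The pressure-gradient force points toward the northwest (bearing 315°).
Geostrophic balance: in the Northern Hemisphere the Coriolis force deflects motion to the right, so the geostrophic wind blows 90° to the right of the pressure-gradient force (low pressure on the left).
Rotating 315° by 90° clockwise gives 045° — the wind blows toward the northeast.

045°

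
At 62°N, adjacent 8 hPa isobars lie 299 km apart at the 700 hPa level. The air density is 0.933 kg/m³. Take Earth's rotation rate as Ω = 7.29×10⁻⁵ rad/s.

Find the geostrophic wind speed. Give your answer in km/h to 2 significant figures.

80 km/h

Coriolis parameter at 62°N:
f = 2Ω sin φ = 2 × 7.29×10⁻⁵ × sin 62° = 1.29×10⁻⁴ s⁻¹
Pressure gradient: |∂P/∂n| = 800 Pa / 299000 m = 2.68×10⁻³ Pa/m
Geostrophic balance (pressure-gradient force = Coriolis force):
V_g = (1/(fρ)) |∂P/∂n| = 2.68×10⁻³ / (1.29×10⁻⁴ × 0.933) = 22.3 m/s
Converting: 22.3 m/s × 3.6 = 80 km/h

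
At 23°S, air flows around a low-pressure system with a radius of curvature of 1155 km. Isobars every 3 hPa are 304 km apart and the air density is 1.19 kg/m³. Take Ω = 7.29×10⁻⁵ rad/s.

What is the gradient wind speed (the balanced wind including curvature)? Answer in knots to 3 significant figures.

23.8 knots

Coriolis parameter at 23°S:
f = 2Ω sin φ = 2 × 7.29×10⁻⁵ × sin 23° = 5.70×10⁻⁵ s⁻¹
Pressure gradient: |∂P/∂n| = 300 Pa / 304000 m = 9.87×10⁻⁴ Pa/m
Geostrophic speed: V_g = |∂P/∂n|/(fρ) = 9.87×10⁻⁴/(5.70×10⁻⁵ × 1.19) = 14.6 m/s
Around a low, centrifugal force acts outward with Coriolis, so pressure-gradient force balances both:
(1/ρ)|∂P/∂n| = fV + V²/R  →  V² + fR·V − fR·V_g = 0
With fR = 5.70×10⁻⁵ × 1155×10³ m = 65.8 m/s:
V = [−fR + √((fR)² + 4 fR V_g)]/2 = [−65.8 + √(65.8² + 4×65.8×14.6)]/2 = 12.3 m/s
Subgeostrophic (V < V_g = 14.6 m/s), as expected around a low.
Converting: 12.3 m/s × 1.944 = 23.8 knots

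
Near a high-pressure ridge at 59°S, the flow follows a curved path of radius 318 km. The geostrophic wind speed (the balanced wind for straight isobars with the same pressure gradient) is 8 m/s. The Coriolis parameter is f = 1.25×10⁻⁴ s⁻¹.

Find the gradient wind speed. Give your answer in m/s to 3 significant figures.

Around a high, pressure-gradient force acts outward with centrifugal, so Coriolis balances both:
fV = (1/ρ)|∂P/∂n| + V²/R  →  V² − fR·V + fR·V_g = 0
With fR = 1.25×10⁻⁴ × 318×10³ m = 39.8 m/s:
V = [fR − √((fR)² − 4 fR V_g)]/2 = [39.8 − √(39.8² − 4×39.8×8)]/2 = 11.1 m/s
Supergeostrophic (V > V_g = 8 m/s), as expected around a high.

11.1 m/s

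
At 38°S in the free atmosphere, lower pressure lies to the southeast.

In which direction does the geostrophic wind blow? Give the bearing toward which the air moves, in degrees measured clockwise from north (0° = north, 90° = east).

045°

The pressure-gradient force points toward the southeast (bearing 135°).
Geostrophic balance: in the Southern Hemisphere the Coriolis force deflects motion to the left, so the geostrophic wind blows 90° to the left of the pressure-gradient force (low pressure on the right).
Rotating 135° by 90° counterclockwise gives 045° — the wind blows toward the northeast.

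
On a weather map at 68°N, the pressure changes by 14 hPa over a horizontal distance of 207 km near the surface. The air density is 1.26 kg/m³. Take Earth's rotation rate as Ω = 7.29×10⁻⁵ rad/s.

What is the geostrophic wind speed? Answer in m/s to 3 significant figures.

Coriolis parameter at 68°N:
f = 2Ω sin φ = 2 × 7.29×10⁻⁵ × sin 68° = 1.35×10⁻⁴ s⁻¹
Pressure gradient: |∂P/∂n| = 1400 Pa / 207000 m = 6.76×10⁻³ Pa/m
Geostrophic balance (pressure-gradient force = Coriolis force):
V_g = (1/(fρ)) |∂P/∂n| = 6.76×10⁻³ / (1.35×10⁻⁴ × 1.26) = 39.7 m/s

39.7 m/s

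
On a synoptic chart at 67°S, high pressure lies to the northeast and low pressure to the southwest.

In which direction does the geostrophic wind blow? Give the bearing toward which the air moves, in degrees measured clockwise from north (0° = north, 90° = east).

135°

The pressure-gradient force points toward the southwest (bearing 225°).
Geostrophic balance: in the Southern Hemisphere the Coriolis force deflects motion to the left, so the geostrophic wind blows 90° to the left of the pressure-gradient force (low pressure on the right).
Rotating 225° by 90° counterclockwise gives 135° — the wind blows toward the southeast.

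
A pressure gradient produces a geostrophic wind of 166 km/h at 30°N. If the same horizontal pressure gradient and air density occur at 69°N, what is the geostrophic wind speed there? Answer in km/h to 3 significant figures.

With the same pressure gradient and density, V_g ∝ 1/f ∝ 1/sin φ.
V₂ = V₁ · sin φ₁ / sin φ₂ = 166 × sin 30° / sin 69°
V₂ = 166 × 0.5000/0.9336 = 88.9 km/h

88.9 km/h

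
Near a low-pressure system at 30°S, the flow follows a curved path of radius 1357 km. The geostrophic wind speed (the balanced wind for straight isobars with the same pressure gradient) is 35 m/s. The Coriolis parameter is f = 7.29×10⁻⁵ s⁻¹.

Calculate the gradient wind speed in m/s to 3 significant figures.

27.4 m/s

Around a low, centrifugal force acts outward with Coriolis, so pressure-gradient force balances both:
(1/ρ)|∂P/∂n| = fV + V²/R  →  V² + fR·V − fR·V_g = 0
With fR = 7.29×10⁻⁵ × 1357×10³ m = 98.9 m/s:
V = [−fR + √((fR)² + 4 fR V_g)]/2 = [−98.9 + √(98.9² + 4×98.9×35)]/2 = 27.4 m/s
Subgeostrophic (V < V_g = 35 m/s), as expected around a low.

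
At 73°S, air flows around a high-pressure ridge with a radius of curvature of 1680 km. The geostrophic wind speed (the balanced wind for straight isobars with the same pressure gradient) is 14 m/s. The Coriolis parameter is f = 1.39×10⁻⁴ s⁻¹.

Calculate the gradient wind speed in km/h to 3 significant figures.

Around a high, pressure-gradient force acts outward with centrifugal, so Coriolis balances both:
fV = (1/ρ)|∂P/∂n| + V²/R  →  V² − fR·V + fR·V_g = 0
With fR = 1.39×10⁻⁴ × 1680×10³ m = 234 m/s:
V = [fR − √((fR)² − 4 fR V_g)]/2 = [234 − √(234² − 4×234×14)]/2 = 15 m/s
Supergeostrophic (V > V_g = 14 m/s), as expected around a high.
Converting: 15 m/s × 3.6 = 53.8 km/h

53.8 km/h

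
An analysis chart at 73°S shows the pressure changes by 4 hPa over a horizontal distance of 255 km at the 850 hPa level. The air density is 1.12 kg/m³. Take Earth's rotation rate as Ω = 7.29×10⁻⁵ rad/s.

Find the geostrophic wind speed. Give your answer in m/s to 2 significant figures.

Coriolis parameter at 73°S:
f = 2Ω sin φ = 2 × 7.29×10⁻⁵ × sin 73° = 1.39×10⁻⁴ s⁻¹
Pressure gradient: |∂P/∂n| = 400 Pa / 255000 m = 1.57×10⁻³ Pa/m
Geostrophic balance (pressure-gradient force = Coriolis force):
V_g = (1/(fρ)) |∂P/∂n| = 1.57×10⁻³ / (1.39×10⁻⁴ × 1.12) = 10.0 m/s

10 m/s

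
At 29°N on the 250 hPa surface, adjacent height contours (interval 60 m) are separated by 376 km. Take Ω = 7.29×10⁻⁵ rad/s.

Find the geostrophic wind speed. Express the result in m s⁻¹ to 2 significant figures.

22 m s⁻¹

Coriolis parameter at 29°N:
f = 2Ω sin φ = 2 × 7.29×10⁻⁵ × sin 29° = 7.07×10⁻⁵ s⁻¹
Height gradient: |∂Z/∂n| = 60 m / 376000 m = 1.60×10⁻⁴
On a pressure surface, geostrophic balance gives V_g = (g/f)|∂Z/∂n|:
V_g = 9.81 × 1.60×10⁻⁴ / 7.07×10⁻⁵ = 22.1 m/s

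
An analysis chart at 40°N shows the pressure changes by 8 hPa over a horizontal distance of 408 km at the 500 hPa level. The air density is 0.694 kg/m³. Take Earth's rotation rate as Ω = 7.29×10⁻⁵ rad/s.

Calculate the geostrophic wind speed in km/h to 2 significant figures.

110 km/h

Coriolis parameter at 40°N:
f = 2Ω sin φ = 2 × 7.29×10⁻⁵ × sin 40° = 9.37×10⁻⁵ s⁻¹
Pressure gradient: |∂P/∂n| = 800 Pa / 408000 m = 1.96×10⁻³ Pa/m
Geostrophic balance (pressure-gradient force = Coriolis force):
V_g = (1/(fρ)) |∂P/∂n| = 1.96×10⁻³ / (9.37×10⁻⁵ × 0.694) = 30.1 m/s
Converting: 30.1 m/s × 3.6 = 110 km/h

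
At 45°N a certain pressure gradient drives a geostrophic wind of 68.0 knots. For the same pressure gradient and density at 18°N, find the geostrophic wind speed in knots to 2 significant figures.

160 knots

With the same pressure gradient and density, V_g ∝ 1/f ∝ 1/sin φ.
V₂ = V₁ · sin φ₁ / sin φ₂ = 68.0 × sin 45° / sin 18°
V₂ = 68.0 × 0.7071/0.3090 = 160 knots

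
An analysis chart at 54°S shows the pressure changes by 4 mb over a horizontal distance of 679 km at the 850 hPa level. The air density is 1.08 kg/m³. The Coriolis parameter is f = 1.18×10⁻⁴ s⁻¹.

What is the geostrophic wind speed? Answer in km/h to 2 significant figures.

Pressure gradient: |∂P/∂n| = 400 Pa / 679000 m = 5.89×10⁻⁴ Pa/m
Geostrophic balance (pressure-gradient force = Coriolis force):
V_g = (1/(fρ)) |∂P/∂n| = 5.89×10⁻⁴ / (1.18×10⁻⁴ × 1.08) = 4.62 m/s
Converting: 4.62 m/s × 3.6 = 17 km/h

17 km/h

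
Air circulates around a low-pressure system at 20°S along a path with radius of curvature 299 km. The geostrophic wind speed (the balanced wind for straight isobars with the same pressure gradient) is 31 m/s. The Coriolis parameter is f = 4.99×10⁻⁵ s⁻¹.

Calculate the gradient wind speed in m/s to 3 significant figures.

Around a low, centrifugal force acts outward with Coriolis, so pressure-gradient force balances both:
(1/ρ)|∂P/∂n| = fV + V²/R  →  V² + fR·V − fR·V_g = 0
With fR = 4.99×10⁻⁵ × 299×10³ m = 14.9 m/s:
V = [−fR + √((fR)² + 4 fR V_g)]/2 = [−14.9 + √(14.9² + 4×14.9×31)]/2 = 15.3 m/s
Subgeostrophic (V < V_g = 31 m/s), as expected around a low.

15.3 m/s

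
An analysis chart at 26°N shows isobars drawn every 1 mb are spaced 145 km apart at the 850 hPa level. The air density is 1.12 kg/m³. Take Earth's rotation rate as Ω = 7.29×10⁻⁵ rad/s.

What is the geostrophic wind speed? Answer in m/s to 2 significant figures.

9.6 m/s

Coriolis parameter at 26°N:
f = 2Ω sin φ = 2 × 7.29×10⁻⁵ × sin 26° = 6.39×10⁻⁵ s⁻¹
Pressure gradient: |∂P/∂n| = 100 Pa / 145000 m = 6.90×10⁻⁴ Pa/m
Geostrophic balance (pressure-gradient force = Coriolis force):
V_g = (1/(fρ)) |∂P/∂n| = 6.90×10⁻⁴ / (6.39×10⁻⁵ × 1.12) = 9.63 m/s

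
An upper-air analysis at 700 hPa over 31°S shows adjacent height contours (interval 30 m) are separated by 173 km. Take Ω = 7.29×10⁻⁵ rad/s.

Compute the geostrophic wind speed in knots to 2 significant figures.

44 knots

Coriolis parameter at 31°S:
f = 2Ω sin φ = 2 × 7.29×10⁻⁵ × sin 31° = 7.51×10⁻⁵ s⁻¹
Height gradient: |∂Z/∂n| = 30 m / 173000 m = 1.73×10⁻⁴
On a pressure surface, geostrophic balance gives V_g = (g/f)|∂Z/∂n|:
V_g = 9.81 × 1.73×10⁻⁴ / 7.51×10⁻⁵ = 22.7 m/s
Converting: 22.7 m/s × 1.944 = 44 knots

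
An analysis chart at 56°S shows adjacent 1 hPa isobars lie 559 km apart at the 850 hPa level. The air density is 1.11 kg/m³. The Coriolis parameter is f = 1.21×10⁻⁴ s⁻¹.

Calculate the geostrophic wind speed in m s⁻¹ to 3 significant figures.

1.33 m s⁻¹

Pressure gradient: |∂P/∂n| = 100 Pa / 559000 m = 1.79×10⁻⁴ Pa/m
Geostrophic balance (pressure-gradient force = Coriolis force):
V_g = (1/(fρ)) |∂P/∂n| = 1.79×10⁻⁴ / (1.21×10⁻⁴ × 1.11) = 1.33 m/s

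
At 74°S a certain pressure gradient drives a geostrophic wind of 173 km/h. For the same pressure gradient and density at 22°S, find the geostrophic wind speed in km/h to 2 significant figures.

With the same pressure gradient and density, V_g ∝ 1/f ∝ 1/sin φ.
V₂ = V₁ · sin φ₁ / sin φ₂ = 173 × sin 74° / sin 22°
V₂ = 173 × 0.9613/0.3746 = 440 km/h

440 km/h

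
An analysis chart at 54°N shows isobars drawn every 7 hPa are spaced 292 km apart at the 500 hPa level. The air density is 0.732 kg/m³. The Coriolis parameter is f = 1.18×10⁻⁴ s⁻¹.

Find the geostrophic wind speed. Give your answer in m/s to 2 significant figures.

28 m/s

Pressure gradient: |∂P/∂n| = 700 Pa / 292000 m = 2.40×10⁻³ Pa/m
Geostrophic balance (pressure-gradient force = Coriolis force):
V_g = (1/(fρ)) |∂P/∂n| = 2.40×10⁻³ / (1.18×10⁻⁴ × 0.732) = 27.8 m/s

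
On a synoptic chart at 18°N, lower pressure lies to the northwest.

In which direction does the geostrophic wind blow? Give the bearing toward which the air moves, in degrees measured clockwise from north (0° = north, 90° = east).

The pressure-gradient force points toward the northwest (bearing 315°).
Geostrophic balance: in the Northern Hemisphere the Coriolis force deflects motion to the right, so the geostrophic wind blows 90° to the right of the pressure-gradient force (low pressure on the left).
Rotating 315° by 90° clockwise gives 045° — the wind blows toward the northeast.

045°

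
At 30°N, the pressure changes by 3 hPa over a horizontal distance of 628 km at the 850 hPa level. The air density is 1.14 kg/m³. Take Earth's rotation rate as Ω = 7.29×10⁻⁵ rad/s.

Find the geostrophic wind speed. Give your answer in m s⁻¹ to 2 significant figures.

Coriolis parameter at 30°N:
f = 2Ω sin φ = 2 × 7.29×10⁻⁵ × sin 30° = 7.29×10⁻⁵ s⁻¹
Pressure gradient: |∂P/∂n| = 300 Pa / 628000 m = 4.78×10⁻⁴ Pa/m
Geostrophic balance (pressure-gradient force = Coriolis force):
V_g = (1/(fρ)) |∂P/∂n| = 4.78×10⁻⁴ / (7.29×10⁻⁵ × 1.14) = 5.75 m/s

5.7 m s⁻¹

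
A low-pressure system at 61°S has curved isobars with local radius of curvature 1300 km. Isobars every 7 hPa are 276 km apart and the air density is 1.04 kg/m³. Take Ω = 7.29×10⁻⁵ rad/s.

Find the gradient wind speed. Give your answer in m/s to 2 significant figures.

17 m/s

Coriolis parameter at 61°S:
f = 2Ω sin φ = 2 × 7.29×10⁻⁵ × sin 61° = 1.28×10⁻⁴ s⁻¹
Pressure gradient: |∂P/∂n| = 700 Pa / 276000 m = 2.54×10⁻³ Pa/m
Geostrophic speed: V_g = |∂P/∂n|/(fρ) = 2.54×10⁻³/(1.28×10⁻⁴ × 1.04) = 19.1 m/s
Around a low, centrifugal force acts outward with Coriolis, so pressure-gradient force balances both:
(1/ρ)|∂P/∂n| = fV + V²/R  →  V² + fR·V − fR·V_g = 0
With fR = 1.28×10⁻⁴ × 1300×10³ m = 166 m/s:
V = [−fR + √((fR)² + 4 fR V_g)]/2 = [−166 + √(166² + 4×166×19.1)]/2 = 17.3 m/s
Subgeostrophic (V < V_g = 19.1 m/s), as expected around a low.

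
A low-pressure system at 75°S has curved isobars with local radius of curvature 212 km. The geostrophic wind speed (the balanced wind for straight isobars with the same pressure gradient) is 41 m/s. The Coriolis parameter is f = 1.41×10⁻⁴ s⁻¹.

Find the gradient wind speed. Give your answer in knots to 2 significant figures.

45 knots

Around a low, centrifugal force acts outward with Coriolis, so pressure-gradient force balances both:
(1/ρ)|∂P/∂n| = fV + V²/R  →  V² + fR·V − fR·V_g = 0
With fR = 1.41×10⁻⁴ × 212×10³ m = 29.9 m/s:
V = [−fR + √((fR)² + 4 fR V_g)]/2 = [−29.9 + √(29.9² + 4×29.9×41)]/2 = 23.1 m/s
Subgeostrophic (V < V_g = 41 m/s), as expected around a low.
Converting: 23.1 m/s × 1.944 = 45 knots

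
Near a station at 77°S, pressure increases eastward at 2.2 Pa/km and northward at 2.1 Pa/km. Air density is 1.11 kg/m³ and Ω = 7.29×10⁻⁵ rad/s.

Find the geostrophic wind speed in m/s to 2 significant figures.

Coriolis parameter at 77°S:
f = 2Ω sin φ = 2 × 7.29×10⁻⁵ × sin 77° = 1.42×10⁻⁴ s⁻¹
In the Southern Hemisphere f is negative: f = −1.42×10⁻⁴ s⁻¹.
Component geostrophic relations (x east, y north):
u_g = −(1/(fρ)) ∂P/∂y,  v_g = (1/(fρ)) ∂P/∂x
u_g = −(2.1×10⁻³)/(−1.42×10⁻⁴ × 1.11) = 13.3 m/s;  v_g = (2.2×10⁻³)/(−1.42×10⁻⁴ × 1.11) = −14.0 m/s
|V_g| = √(u_g² + v_g²) = 19.3 m/s

19 m/s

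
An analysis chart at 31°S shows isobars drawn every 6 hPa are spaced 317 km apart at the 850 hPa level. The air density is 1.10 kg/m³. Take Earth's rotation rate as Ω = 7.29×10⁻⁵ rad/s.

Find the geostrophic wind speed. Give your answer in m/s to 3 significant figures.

22.9 m/s

Coriolis parameter at 31°S:
f = 2Ω sin φ = 2 × 7.29×10⁻⁵ × sin 31° = 7.51×10⁻⁵ s⁻¹
Pressure gradient: |∂P/∂n| = 600 Pa / 317000 m = 1.89×10⁻³ Pa/m
Geostrophic balance (pressure-gradient force = Coriolis force):
V_g = (1/(fρ)) |∂P/∂n| = 1.89×10⁻³ / (7.51×10⁻⁵ × 1.10) = 22.9 m/s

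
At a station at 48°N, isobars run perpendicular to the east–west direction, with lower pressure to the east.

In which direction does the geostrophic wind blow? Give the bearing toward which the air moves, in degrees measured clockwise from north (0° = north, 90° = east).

The pressure-gradient force points toward the east (bearing 090°).
Geostrophic balance: in the Northern Hemisphere the Coriolis force deflects motion to the right, so the geostrophic wind blows 90° to the right of the pressure-gradient force (low pressure on the left).
Rotating 090° by 90° clockwise gives 180° — the wind blows toward the south.

180°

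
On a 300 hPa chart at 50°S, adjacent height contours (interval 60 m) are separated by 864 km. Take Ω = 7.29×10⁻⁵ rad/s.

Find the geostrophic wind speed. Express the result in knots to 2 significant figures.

12 knots

Coriolis parameter at 50°S:
f = 2Ω sin φ = 2 × 7.29×10⁻⁵ × sin 50° = 1.12×10⁻⁴ s⁻¹
Height gradient: |∂Z/∂n| = 60 m / 864000 m = 6.94×10⁻⁵
On a pressure surface, geostrophic balance gives V_g = (g/f)|∂Z/∂n|:
V_g = 9.81 × 6.94×10⁻⁵ / 1.12×10⁻⁴ = 6.10 m/s
Converting: 6.10 m/s × 1.944 = 12 knots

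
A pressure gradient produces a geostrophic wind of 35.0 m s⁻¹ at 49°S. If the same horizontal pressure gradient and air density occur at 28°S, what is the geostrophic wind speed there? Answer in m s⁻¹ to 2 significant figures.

With the same pressure gradient and density, V_g ∝ 1/f ∝ 1/sin φ.
V₂ = V₁ · sin φ₁ / sin φ₂ = 35.0 × sin 49° / sin 28°
V₂ = 35.0 × 0.7547/0.4695 = 56 m s⁻¹

56 m s⁻¹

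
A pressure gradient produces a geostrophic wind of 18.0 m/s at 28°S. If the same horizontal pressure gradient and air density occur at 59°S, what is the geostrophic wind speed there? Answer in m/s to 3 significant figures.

9.86 m/s

With the same pressure gradient and density, V_g ∝ 1/f ∝ 1/sin φ.
V₂ = V₁ · sin φ₁ / sin φ₂ = 18.0 × sin 28° / sin 59°
V₂ = 18.0 × 0.4695/0.8572 = 9.86 m/s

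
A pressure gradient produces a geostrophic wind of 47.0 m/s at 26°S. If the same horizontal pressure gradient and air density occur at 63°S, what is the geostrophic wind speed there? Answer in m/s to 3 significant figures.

With the same pressure gradient and density, V_g ∝ 1/f ∝ 1/sin φ.
V₂ = V₁ · sin φ₁ / sin φ₂ = 47.0 × sin 26° / sin 63°
V₂ = 47.0 × 0.4384/0.8910 = 23.1 m/s

23.1 m/s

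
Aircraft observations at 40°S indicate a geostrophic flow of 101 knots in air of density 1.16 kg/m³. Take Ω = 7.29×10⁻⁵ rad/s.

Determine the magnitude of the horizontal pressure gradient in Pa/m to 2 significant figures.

5.6×10⁻³ Pa/m

Coriolis parameter at 40°S:
f = 2Ω sin φ = 2 × 7.29×10⁻⁵ × sin 40° = 9.37×10⁻⁵ s⁻¹
Wind speed in SI: 101 knots = 52.0 m/s
Geostrophic balance rearranged: |∂P/∂n| = f ρ V_g
|∂P/∂n| = 9.37×10⁻⁵ × 1.16 × 52.0 = 5.65×10⁻³ Pa/m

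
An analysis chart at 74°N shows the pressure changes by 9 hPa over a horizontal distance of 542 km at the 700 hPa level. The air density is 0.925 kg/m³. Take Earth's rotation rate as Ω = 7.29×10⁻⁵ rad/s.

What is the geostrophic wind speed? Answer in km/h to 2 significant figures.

Coriolis parameter at 74°N:
f = 2Ω sin φ = 2 × 7.29×10⁻⁵ × sin 74° = 1.40×10⁻⁴ s⁻¹
Pressure gradient: |∂P/∂n| = 900 Pa / 542000 m = 1.66×10⁻³ Pa/m
Geostrophic balance (pressure-gradient force = Coriolis force):
V_g = (1/(fρ)) |∂P/∂n| = 1.66×10⁻³ / (1.40×10⁻⁴ × 0.925) = 12.8 m/s
Converting: 12.8 m/s × 3.6 = 46 km/h

46 km/h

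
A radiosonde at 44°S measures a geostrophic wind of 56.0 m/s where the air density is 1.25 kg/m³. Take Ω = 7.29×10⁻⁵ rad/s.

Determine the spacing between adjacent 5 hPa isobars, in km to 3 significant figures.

70.5 km

Coriolis parameter at 44°S:
f = 2Ω sin φ = 2 × 7.29×10⁻⁵ × sin 44° = 1.01×10⁻⁴ s⁻¹
Geostrophic balance rearranged: |∂P/∂n| = f ρ V_g
|∂P/∂n| = 1.01×10⁻⁴ × 1.25 × 56.0 = 7.09×10⁻³ Pa/m
Isobar spacing: Δn = ΔP/|∂P/∂n| = 500 Pa / 7.09×10⁻³ Pa/m = 70525 m ≈ 70.5 km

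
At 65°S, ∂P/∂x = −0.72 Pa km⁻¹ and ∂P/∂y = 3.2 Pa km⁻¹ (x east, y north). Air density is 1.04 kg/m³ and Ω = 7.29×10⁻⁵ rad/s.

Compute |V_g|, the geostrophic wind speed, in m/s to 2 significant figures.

24 m/s

Coriolis parameter at 65°S:
f = 2Ω sin φ = 2 × 7.29×10⁻⁵ × sin 65° = 1.32×10⁻⁴ s⁻¹
In the Southern Hemisphere f is negative: f = −1.32×10⁻⁴ s⁻¹.
Component geostrophic relations (x east, y north):
u_g = −(1/(fρ)) ∂P/∂y,  v_g = (1/(fρ)) ∂P/∂x
u_g = −(3.2×10⁻³)/(−1.32×10⁻⁴ × 1.04) = 23.3 m/s;  v_g = (−0.72×10⁻³)/(−1.32×10⁻⁴ × 1.04) = 5.24 m/s
|V_g| = √(u_g² + v_g²) = 23.9 m/s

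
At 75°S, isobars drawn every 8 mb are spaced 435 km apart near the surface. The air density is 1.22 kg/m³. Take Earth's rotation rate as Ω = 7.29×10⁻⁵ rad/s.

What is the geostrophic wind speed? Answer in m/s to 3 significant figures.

Coriolis parameter at 75°S:
f = 2Ω sin φ = 2 × 7.29×10⁻⁵ × sin 75° = 1.41×10⁻⁴ s⁻¹
Pressure gradient: |∂P/∂n| = 800 Pa / 435000 m = 1.84×10⁻³ Pa/m
Geostrophic balance (pressure-gradient force = Coriolis force):
V_g = (1/(fρ)) |∂P/∂n| = 1.84×10⁻³ / (1.41×10⁻⁴ × 1.22) = 10.7 m/s

10.7 m/s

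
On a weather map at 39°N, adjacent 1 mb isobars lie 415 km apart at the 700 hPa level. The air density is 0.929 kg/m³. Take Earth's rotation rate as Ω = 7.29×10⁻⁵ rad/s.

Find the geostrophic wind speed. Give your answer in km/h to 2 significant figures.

Coriolis parameter at 39°N:
f = 2Ω sin φ = 2 × 7.29×10⁻⁵ × sin 39° = 9.18×10⁻⁵ s⁻¹
Pressure gradient: |∂P/∂n| = 100 Pa / 415000 m = 2.41×10⁻⁴ Pa/m
Geostrophic balance (pressure-gradient force = Coriolis force):
V_g = (1/(fρ)) |∂P/∂n| = 2.41×10⁻⁴ / (9.18×10⁻⁵ × 0.929) = 2.83 m/s
Converting: 2.83 m/s × 3.6 = 10 km/h

10 km/h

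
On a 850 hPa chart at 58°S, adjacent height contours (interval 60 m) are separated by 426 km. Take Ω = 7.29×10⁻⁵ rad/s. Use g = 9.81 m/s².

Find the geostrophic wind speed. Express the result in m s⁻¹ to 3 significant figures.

11.2 m s⁻¹

Coriolis parameter at 58°S:
f = 2Ω sin φ = 2 × 7.29×10⁻⁵ × sin 58° = 1.24×10⁻⁴ s⁻¹
Height gradient: |∂Z/∂n| = 60 m / 426000 m = 1.41×10⁻⁴
On a pressure surface, geostrophic balance gives V_g = (g/f)|∂Z/∂n|:
V_g = 9.81 × 1.41×10⁻⁴ / 1.24×10⁻⁴ = 11.2 m/s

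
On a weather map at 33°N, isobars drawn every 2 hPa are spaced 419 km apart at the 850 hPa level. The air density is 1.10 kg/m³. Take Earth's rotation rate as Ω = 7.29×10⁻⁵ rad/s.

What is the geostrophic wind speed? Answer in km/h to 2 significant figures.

20 km/h

Coriolis parameter at 33°N:
f = 2Ω sin φ = 2 × 7.29×10⁻⁵ × sin 33° = 7.94×10⁻⁵ s⁻¹
Pressure gradient: |∂P/∂n| = 200 Pa / 419000 m = 4.77×10⁻⁴ Pa/m
Geostrophic balance (pressure-gradient force = Coriolis force):
V_g = (1/(fρ)) |∂P/∂n| = 4.77×10⁻⁴ / (7.94×10⁻⁵ × 1.10) = 5.46 m/s
Converting: 5.46 m/s × 3.6 = 20 km/h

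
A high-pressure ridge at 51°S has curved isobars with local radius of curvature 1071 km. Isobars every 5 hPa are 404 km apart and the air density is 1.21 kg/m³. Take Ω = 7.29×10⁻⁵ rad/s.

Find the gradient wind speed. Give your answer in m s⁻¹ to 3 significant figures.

9.82 m s⁻¹

Coriolis parameter at 51°S:
f = 2Ω sin φ = 2 × 7.29×10⁻⁵ × sin 51° = 1.13×10⁻⁴ s⁻¹
Pressure gradient: |∂P/∂n| = 500 Pa / 404000 m = 1.24×10⁻³ Pa/m
Geostrophic speed: V_g = |∂P/∂n|/(fρ) = 1.24×10⁻³/(1.13×10⁻⁴ × 1.21) = 9.03 m/s
Around a high, pressure-gradient force acts outward with centrifugal, so Coriolis balances both:
fV = (1/ρ)|∂P/∂n| + V²/R  →  V² − fR·V + fR·V_g = 0
With fR = 1.13×10⁻⁴ × 1071×10³ m = 121 m/s:
V = [fR − √((fR)² − 4 fR V_g)]/2 = [121 − √(121² − 4×121×9.03)]/2 = 9.82 m/s
Supergeostrophic (V > V_g = 9.03 m/s), as expected around a high.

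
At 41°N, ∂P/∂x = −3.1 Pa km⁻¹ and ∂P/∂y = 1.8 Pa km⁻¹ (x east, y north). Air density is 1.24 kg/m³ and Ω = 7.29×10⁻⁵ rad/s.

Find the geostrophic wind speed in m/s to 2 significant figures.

Coriolis parameter at 41°N:
f = 2Ω sin φ = 2 × 7.29×10⁻⁵ × sin 41° = 9.57×10⁻⁵ s⁻¹
Component geostrophic relations (x east, y north):
u_g = −(1/(fρ)) ∂P/∂y,  v_g = (1/(fρ)) ∂P/∂x
u_g = −(1.8×10⁻³)/(9.57×10⁻⁵ × 1.24) = −15.2 m/s;  v_g = (−3.1×10⁻³)/(9.57×10⁻⁵ × 1.24) = −26.1 m/s
|V_g| = √(u_g² + v_g²) = 30.2 m/s

30 m/s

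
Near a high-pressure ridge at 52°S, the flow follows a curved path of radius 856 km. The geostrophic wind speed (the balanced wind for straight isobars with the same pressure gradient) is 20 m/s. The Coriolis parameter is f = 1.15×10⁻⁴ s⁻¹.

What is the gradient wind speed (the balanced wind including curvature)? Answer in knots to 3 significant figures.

54.3 knots

Around a high, pressure-gradient force acts outward with centrifugal, so Coriolis balances both:
fV = (1/ρ)|∂P/∂n| + V²/R  →  V² − fR·V + fR·V_g = 0
With fR = 1.15×10⁻⁴ × 856×10³ m = 98.4 m/s:
V = [fR − √((fR)² − 4 fR V_g)]/2 = [98.4 − √(98.4² − 4×98.4×20)]/2 = 27.9 m/s
Supergeostrophic (V > V_g = 20 m/s), as expected around a high.
Converting: 27.9 m/s × 1.944 = 54.3 knots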